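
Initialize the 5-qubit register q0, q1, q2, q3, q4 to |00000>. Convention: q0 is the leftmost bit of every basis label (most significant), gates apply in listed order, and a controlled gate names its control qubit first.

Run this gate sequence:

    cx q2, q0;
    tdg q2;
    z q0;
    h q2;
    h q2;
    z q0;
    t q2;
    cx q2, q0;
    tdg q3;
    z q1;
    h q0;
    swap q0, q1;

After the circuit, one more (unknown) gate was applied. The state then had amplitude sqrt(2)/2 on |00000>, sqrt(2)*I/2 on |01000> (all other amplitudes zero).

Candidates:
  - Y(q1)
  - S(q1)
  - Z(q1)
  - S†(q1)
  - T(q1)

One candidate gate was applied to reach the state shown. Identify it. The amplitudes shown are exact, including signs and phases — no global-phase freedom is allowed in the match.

The applied gate was S(q1). Key observation: steps 1-8 multiply out to the identity, so the circuit reduces to the remaining gates.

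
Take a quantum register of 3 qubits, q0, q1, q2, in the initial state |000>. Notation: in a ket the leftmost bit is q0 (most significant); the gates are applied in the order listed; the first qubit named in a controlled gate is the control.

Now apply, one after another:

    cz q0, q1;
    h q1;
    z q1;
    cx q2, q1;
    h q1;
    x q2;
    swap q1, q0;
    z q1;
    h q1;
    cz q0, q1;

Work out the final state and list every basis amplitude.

The resulting statevector has amplitude sqrt(2)/2 on |101>, -sqrt(2)/2 on |111>, and 0 on every other basis state.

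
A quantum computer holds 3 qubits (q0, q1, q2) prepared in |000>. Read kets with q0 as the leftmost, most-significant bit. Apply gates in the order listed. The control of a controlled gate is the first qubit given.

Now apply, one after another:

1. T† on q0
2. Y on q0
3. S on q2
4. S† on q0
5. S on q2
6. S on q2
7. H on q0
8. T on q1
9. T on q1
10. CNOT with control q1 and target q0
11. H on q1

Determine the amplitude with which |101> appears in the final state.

The final state's coefficient on |101> equals 0.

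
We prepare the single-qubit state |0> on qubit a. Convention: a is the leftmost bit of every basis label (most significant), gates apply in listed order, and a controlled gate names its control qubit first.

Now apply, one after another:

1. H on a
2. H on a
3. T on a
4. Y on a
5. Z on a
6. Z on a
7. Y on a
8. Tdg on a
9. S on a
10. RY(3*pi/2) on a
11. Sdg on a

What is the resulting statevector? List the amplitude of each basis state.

The final amplitudes are -sqrt(2)/2 on |0>, -sqrt(2)*I/2 on |1>.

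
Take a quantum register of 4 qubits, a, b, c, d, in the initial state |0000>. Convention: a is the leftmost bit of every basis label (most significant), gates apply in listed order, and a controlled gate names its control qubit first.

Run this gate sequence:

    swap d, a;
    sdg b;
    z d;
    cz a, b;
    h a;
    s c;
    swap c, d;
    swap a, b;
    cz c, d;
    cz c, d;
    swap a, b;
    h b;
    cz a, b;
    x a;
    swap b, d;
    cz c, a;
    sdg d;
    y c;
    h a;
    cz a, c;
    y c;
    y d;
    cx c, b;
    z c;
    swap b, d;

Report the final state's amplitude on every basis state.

The resulting statevector has amplitude sqrt(2)*I/2 on |0100>, -sqrt(2)/2 on |1000>, and 0 on every other basis state. Key observation: the block from step 8 through step 11 cancels to the identity and can be dropped.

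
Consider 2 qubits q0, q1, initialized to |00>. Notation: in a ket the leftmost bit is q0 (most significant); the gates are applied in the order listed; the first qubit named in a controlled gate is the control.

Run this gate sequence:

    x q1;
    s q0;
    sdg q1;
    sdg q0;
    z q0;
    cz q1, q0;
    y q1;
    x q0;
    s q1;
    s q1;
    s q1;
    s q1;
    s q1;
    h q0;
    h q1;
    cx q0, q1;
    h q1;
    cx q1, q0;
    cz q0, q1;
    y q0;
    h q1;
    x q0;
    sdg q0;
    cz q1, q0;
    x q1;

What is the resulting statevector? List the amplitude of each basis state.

The final amplitudes are -I/2 on |00>, -I/2 on |01>, 1/2 on |10>, -1/2 on |11>.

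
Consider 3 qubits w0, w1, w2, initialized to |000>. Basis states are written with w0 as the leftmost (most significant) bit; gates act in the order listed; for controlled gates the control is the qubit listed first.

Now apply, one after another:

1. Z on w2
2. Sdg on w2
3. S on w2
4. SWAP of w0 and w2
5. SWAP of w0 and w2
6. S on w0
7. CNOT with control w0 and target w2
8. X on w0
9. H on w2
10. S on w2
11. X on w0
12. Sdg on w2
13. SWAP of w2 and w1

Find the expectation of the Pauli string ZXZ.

In the final state, ZXZ has expectation 1.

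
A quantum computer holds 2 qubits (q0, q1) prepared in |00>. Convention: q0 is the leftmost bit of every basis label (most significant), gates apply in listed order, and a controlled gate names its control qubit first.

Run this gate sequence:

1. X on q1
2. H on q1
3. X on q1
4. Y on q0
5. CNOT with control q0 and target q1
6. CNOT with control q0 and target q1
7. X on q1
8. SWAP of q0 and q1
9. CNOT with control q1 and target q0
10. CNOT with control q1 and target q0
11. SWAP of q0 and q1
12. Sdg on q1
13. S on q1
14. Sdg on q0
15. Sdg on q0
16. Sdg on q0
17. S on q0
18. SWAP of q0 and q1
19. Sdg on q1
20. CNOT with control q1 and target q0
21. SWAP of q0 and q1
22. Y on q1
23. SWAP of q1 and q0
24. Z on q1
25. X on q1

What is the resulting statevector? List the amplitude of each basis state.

The final amplitudes are -sqrt(2)*I/2 on |00>, 0 on |01>, -sqrt(2)*I/2 on |10>, 0 on |11>.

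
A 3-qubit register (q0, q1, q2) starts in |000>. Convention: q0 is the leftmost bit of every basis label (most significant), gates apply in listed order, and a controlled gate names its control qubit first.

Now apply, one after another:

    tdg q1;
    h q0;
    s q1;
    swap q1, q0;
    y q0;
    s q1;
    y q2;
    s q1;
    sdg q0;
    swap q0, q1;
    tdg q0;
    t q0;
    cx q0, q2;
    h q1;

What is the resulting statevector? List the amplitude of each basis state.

After the circuit, the state carries amplitude 0 on |000>, I/2 on |001>, 0 on |010>, -I/2 on |011>, -I/2 on |100>, 0 on |101>, I/2 on |110>, 0 on |111>.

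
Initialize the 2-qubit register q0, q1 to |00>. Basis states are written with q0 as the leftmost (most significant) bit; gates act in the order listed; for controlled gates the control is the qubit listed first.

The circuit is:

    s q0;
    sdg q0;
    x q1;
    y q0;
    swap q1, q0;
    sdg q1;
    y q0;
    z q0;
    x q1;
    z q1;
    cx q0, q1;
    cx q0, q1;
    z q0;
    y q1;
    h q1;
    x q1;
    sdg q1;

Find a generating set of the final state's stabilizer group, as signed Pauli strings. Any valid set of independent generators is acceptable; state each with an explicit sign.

The stabilizer group can be generated by +IY, +ZI, among other valid generating sets.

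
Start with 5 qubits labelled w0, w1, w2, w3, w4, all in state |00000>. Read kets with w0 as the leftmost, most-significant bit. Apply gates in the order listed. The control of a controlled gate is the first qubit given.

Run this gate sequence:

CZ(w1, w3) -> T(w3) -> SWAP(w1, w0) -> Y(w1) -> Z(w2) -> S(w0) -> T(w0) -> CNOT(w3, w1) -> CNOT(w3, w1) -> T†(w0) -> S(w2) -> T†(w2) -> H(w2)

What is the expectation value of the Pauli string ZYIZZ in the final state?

The observable ZYIZZ averages to 0.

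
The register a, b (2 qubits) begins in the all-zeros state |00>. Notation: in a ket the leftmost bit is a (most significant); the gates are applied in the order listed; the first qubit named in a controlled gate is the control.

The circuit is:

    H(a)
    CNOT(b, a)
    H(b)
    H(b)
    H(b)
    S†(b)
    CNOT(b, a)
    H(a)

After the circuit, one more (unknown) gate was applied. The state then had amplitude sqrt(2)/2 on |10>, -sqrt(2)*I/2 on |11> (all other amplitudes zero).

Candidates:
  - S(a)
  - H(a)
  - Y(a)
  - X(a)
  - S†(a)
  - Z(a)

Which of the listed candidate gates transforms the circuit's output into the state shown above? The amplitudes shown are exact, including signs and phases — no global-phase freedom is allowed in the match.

It was X(a) that produced the state shown.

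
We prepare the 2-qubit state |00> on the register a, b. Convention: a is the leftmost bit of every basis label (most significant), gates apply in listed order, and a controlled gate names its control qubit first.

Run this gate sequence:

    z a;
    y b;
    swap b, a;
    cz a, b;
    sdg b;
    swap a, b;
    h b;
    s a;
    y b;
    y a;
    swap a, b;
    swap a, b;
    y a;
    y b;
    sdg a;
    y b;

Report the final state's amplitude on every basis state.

The resulting statevector has amplitude -sqrt(2)/2 on |00>, -sqrt(2)/2 on |01>, 0 on |10>, 0 on |11>.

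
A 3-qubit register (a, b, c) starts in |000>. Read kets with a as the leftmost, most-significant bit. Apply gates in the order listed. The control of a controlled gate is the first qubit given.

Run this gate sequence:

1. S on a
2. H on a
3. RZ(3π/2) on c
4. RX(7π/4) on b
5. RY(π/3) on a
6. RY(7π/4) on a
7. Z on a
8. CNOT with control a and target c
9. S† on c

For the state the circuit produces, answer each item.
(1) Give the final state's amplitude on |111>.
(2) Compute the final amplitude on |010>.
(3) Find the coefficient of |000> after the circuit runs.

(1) |111> carries amplitude (-sqrt(6) + sqrt(2) + 2*sqrt(3))*exp(I*pi/4)/8 in the final state.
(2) |010> carries amplitude (-sqrt(6) - sqrt(2) + 2)*exp(3*I*pi/4)/8 in the final state.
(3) The final state's coefficient on |000> equals (-2*sqrt(3) - sqrt(6) + sqrt(2))*exp(I*pi/4)/8.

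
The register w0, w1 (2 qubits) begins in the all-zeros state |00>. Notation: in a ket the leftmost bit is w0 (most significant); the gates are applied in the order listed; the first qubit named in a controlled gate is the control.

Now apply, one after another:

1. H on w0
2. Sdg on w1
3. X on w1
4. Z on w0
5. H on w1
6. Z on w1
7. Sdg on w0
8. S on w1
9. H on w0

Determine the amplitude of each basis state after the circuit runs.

The resulting statevector has amplitude sqrt(2)*(1 + I)/4 on |00>, sqrt(2)*(-1 + I)/4 on |01>, sqrt(2)*(1 - I)/4 on |10>, sqrt(2)*(1 + I)/4 on |11>.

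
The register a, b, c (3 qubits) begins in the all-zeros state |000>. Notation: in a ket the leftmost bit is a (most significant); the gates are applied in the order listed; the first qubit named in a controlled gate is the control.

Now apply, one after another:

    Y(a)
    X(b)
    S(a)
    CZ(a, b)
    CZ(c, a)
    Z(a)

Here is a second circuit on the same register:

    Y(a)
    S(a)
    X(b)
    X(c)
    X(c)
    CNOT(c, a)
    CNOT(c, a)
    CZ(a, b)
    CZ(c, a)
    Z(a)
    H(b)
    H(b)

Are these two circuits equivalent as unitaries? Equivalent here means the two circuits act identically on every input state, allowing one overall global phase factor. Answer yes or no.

Yes — the two circuits implement the same unitary up to a global phase.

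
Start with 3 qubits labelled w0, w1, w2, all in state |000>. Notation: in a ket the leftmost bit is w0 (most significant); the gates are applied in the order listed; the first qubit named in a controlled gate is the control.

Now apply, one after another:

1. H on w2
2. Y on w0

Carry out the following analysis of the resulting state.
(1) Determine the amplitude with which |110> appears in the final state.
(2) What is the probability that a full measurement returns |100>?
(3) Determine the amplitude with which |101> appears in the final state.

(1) |110> carries amplitude 0 in the final state.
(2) The probability of measuring |100> is 1/2.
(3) The final state's coefficient on |101> equals sqrt(2)*I/2.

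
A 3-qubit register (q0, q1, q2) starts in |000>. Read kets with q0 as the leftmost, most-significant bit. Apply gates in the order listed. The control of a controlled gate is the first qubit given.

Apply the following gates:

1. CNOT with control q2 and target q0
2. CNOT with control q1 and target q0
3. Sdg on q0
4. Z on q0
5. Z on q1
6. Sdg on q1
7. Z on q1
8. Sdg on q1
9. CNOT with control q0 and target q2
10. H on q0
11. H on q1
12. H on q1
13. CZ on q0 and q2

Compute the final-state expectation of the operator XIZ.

The expectation value of XIZ is 1. Key observation: gates 11-12 undo each other exactly, leaving only the rest of the circuit to track.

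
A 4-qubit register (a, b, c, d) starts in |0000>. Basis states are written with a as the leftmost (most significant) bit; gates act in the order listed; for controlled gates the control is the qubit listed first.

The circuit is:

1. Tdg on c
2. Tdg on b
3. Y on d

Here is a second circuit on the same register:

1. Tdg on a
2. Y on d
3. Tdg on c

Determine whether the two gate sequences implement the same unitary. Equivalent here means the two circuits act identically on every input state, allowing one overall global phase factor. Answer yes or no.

No — the two circuits implement different unitaries, even allowing a global phase.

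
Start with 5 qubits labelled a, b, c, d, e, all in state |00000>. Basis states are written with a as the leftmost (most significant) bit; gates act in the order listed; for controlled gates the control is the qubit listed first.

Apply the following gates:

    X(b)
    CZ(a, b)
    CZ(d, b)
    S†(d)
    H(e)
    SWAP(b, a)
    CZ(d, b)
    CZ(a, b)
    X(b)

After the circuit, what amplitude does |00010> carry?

|00010> carries amplitude 0 in the final state.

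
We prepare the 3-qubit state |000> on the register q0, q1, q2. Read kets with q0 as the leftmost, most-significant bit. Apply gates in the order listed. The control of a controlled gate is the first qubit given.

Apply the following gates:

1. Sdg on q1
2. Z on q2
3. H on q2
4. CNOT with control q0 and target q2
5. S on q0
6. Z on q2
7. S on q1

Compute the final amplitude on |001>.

The final state's coefficient on |001> equals -sqrt(2)/2.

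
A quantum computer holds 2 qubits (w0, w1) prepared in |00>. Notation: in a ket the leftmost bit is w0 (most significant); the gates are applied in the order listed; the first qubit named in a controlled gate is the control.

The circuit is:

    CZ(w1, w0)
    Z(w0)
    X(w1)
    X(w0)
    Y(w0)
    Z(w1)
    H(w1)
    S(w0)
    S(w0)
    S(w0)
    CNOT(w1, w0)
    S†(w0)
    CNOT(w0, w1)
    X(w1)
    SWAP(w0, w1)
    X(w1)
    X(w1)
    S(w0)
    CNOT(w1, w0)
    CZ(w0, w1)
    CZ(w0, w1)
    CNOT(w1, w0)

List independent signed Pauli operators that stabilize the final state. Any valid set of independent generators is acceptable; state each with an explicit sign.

The final state is stabilized by the group generated by +IY, -ZI; other independent generating sets are equally valid.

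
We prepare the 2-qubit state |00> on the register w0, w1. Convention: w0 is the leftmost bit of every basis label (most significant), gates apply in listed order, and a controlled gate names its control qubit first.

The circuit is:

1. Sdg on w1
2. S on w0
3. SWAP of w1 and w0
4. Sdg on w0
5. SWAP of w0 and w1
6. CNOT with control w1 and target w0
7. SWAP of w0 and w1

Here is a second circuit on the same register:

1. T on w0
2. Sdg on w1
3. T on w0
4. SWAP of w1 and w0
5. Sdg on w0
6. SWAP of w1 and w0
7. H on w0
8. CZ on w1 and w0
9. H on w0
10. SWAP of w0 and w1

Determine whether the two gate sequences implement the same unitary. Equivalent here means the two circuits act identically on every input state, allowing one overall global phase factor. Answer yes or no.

Yes — the two circuits implement the same unitary up to a global phase.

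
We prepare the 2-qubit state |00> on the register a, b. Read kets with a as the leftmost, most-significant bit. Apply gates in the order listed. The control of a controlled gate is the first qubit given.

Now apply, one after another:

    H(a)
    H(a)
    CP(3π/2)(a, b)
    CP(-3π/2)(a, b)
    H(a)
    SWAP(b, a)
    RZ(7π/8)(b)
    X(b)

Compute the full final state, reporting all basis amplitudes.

The resulting statevector has amplitude sqrt(2)*exp(7*I*pi/16)/2 on |00>, -sqrt(2)*exp(9*I*pi/16)/2 on |01>, 0 on |10>, 0 on |11>. Key observation: gates 2-5 undo each other exactly, leaving only the rest of the circuit to track.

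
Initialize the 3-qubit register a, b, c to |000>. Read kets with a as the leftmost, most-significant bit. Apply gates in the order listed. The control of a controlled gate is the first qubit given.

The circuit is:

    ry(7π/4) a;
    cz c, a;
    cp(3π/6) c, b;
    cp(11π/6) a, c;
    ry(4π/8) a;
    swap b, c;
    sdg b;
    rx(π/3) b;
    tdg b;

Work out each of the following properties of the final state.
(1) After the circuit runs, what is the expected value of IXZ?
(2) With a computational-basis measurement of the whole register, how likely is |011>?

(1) The expectation value of IXZ is -sqrt(6)/4.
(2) A full measurement returns |011> with probability 0.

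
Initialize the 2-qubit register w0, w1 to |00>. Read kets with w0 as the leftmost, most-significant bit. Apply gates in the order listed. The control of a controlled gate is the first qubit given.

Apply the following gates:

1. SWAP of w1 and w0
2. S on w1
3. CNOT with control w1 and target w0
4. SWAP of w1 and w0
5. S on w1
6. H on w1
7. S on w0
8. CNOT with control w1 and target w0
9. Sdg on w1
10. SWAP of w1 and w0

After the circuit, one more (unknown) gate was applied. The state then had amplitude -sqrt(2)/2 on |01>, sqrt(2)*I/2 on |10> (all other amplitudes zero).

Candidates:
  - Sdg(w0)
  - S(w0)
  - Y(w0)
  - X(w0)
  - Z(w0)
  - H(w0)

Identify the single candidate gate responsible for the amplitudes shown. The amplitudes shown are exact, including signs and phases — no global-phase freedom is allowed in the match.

The unique candidate consistent with the amplitudes is Y(w0).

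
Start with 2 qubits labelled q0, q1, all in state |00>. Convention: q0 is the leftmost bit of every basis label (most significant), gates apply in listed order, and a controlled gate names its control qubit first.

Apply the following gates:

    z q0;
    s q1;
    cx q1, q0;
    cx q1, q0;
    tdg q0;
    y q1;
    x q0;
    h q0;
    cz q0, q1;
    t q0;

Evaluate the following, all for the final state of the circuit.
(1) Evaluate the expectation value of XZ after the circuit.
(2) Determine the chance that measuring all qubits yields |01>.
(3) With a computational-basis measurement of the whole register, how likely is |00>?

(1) The observable XZ averages to -sqrt(2)/2.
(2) The probability of measuring |01> is 1/2.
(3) A full measurement returns |00> with probability 0.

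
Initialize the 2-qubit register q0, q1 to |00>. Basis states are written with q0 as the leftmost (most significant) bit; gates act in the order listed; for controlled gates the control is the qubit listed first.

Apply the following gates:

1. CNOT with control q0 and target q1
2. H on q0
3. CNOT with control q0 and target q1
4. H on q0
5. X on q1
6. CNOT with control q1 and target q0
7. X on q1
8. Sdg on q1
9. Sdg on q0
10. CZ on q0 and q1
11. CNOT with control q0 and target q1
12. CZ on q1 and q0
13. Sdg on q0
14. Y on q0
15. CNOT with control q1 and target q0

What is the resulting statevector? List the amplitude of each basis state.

The resulting statevector has amplitude 1/2 on |00>, 1/2 on |01>, I/2 on |10>, -I/2 on |11>.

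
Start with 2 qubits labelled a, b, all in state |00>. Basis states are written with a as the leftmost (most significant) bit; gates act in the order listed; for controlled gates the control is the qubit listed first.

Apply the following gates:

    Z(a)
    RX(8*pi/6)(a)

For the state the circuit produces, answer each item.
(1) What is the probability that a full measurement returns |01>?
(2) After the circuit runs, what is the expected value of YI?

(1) Outcome |01> occurs with probability 0.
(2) The observable YI averages to sqrt(3)/2.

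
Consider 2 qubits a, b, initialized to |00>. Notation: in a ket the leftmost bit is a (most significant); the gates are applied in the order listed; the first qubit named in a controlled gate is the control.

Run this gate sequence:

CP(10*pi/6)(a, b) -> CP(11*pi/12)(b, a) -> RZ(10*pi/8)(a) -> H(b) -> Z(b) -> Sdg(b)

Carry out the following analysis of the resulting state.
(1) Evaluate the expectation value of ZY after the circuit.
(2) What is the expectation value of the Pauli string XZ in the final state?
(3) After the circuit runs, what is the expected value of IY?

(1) In the final state, ZY has expectation 1.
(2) The expectation value of XZ is 0.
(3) In the final state, IY has expectation 1.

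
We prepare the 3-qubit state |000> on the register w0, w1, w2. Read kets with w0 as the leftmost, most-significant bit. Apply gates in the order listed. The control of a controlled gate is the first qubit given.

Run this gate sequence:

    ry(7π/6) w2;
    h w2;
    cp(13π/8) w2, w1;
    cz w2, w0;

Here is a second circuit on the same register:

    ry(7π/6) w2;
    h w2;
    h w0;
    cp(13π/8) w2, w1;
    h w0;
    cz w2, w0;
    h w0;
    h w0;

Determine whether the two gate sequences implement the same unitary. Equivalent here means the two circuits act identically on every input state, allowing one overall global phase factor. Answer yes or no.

Yes: on every input state the two circuits agree up to one overall phase factor.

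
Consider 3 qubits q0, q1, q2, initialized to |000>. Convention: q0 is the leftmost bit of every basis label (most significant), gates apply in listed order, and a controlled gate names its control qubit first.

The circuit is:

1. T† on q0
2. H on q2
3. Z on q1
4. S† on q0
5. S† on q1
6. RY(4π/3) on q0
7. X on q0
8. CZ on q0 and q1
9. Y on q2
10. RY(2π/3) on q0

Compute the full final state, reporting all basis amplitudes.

After the circuit, the state carries amplitude -sqrt(6)*I/4 on |000>, sqrt(6)*I/4 on |001>, 0 on |010>, 0 on |011>, -sqrt(2)*I/4 on |100>, sqrt(2)*I/4 on |101>, 0 on |110>, 0 on |111>.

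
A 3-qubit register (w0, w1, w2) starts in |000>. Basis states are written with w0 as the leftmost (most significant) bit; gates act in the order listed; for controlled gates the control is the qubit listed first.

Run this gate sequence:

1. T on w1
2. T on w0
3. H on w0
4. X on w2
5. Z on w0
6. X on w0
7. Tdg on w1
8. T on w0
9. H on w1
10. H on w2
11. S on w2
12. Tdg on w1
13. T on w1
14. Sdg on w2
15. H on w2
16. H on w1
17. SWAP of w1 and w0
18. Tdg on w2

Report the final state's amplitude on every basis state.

After the circuit, the state carries amplitude sqrt(2)*exp(3*I*pi/4)/2 on |001>, sqrt(2)/2 on |011>, and 0 on every other basis state. Key observation: the block from step 9 through step 16 cancels to the identity and can be dropped.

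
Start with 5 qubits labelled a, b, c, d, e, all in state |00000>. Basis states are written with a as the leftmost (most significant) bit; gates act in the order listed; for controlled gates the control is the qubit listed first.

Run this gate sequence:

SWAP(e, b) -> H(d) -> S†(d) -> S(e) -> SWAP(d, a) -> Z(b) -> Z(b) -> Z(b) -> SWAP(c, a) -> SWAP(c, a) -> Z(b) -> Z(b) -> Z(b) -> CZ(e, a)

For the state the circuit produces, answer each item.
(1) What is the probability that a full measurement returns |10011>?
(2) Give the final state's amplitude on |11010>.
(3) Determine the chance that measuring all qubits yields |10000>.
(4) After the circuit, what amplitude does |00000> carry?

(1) The probability of measuring |10011> is 0.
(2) The amplitude on |11010> is 0.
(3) The probability of measuring |10000> is 1/2.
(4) The final state's coefficient on |00000> equals sqrt(2)/2.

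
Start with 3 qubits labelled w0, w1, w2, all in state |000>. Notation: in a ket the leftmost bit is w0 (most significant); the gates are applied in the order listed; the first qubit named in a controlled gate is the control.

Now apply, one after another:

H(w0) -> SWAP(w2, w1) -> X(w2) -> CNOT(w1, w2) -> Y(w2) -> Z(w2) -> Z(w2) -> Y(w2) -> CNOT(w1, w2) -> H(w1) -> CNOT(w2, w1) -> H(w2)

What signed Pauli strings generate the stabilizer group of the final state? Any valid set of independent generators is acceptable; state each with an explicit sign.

One valid set of independent stabilizer generators is +XII, +IXI, -IIX (any independent generating set of the same group is equally correct). Key observation: the block from step 4 through step 9 cancels to the identity and can be dropped.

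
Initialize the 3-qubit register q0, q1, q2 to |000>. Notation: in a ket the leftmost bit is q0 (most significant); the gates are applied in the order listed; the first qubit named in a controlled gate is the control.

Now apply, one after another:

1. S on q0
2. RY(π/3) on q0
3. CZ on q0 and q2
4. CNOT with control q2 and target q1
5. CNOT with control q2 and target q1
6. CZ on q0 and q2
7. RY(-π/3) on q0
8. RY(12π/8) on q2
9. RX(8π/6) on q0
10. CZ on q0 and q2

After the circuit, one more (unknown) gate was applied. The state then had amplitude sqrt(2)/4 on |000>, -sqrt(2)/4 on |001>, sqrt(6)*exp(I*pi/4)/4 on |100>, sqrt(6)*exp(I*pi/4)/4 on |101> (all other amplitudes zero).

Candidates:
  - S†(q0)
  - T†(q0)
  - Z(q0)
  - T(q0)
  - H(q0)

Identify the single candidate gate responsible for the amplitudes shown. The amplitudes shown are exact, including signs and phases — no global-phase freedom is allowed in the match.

It was T†(q0) that produced the state shown. Key observation: steps 2-7 multiply out to the identity, so the circuit reduces to the remaining gates.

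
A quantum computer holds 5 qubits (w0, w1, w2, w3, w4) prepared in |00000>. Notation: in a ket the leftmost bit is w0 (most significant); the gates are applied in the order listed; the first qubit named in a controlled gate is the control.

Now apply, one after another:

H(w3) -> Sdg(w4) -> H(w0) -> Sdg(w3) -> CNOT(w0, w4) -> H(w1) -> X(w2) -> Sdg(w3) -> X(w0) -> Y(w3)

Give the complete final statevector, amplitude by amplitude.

The final amplitudes are sqrt(2)*I/4 on |00101>, sqrt(2)*I/4 on |00111>, sqrt(2)*I/4 on |01101>, sqrt(2)*I/4 on |01111>, sqrt(2)*I/4 on |10100>, sqrt(2)*I/4 on |10110>, sqrt(2)*I/4 on |11100>, sqrt(2)*I/4 on |11110>, and 0 on every other basis state.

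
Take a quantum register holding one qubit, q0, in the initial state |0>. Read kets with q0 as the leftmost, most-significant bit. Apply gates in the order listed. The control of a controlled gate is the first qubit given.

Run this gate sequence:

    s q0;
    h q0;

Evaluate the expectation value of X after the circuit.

In the final state, X has expectation 1.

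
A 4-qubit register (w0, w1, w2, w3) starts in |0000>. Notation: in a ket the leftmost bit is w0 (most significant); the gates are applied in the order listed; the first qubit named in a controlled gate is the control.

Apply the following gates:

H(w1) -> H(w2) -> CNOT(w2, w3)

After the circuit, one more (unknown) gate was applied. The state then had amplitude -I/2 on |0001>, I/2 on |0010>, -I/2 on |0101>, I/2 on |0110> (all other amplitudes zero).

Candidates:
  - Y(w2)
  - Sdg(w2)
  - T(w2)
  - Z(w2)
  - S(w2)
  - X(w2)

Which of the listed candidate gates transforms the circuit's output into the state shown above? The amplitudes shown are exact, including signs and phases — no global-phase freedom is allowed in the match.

It was Y(w2) that produced the state shown.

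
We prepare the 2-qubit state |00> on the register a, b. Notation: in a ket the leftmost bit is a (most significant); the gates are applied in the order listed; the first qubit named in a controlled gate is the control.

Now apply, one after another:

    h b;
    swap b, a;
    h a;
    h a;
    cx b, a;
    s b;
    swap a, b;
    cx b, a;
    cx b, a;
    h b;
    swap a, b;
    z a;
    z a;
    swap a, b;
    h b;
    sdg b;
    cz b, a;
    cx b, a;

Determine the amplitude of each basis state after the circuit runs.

The resulting statevector has amplitude sqrt(2)/2 on |00>, 0 on |01>, 0 on |10>, -sqrt(2)*I/2 on |11>. Key observation: the block from step 10 through step 15 cancels to the identity and can be dropped.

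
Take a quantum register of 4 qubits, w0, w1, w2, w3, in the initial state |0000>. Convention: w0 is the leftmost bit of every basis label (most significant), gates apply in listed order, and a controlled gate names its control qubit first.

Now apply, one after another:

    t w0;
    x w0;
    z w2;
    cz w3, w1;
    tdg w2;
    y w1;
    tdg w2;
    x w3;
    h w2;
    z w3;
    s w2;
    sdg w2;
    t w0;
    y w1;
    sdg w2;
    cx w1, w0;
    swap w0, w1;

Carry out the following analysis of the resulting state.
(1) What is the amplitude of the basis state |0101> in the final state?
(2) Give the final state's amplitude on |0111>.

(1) |0101> carries amplitude -sqrt(2)*exp(I*pi/4)/2 in the final state.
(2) |0111> carries amplitude sqrt(2)*exp(3*I*pi/4)/2 in the final state.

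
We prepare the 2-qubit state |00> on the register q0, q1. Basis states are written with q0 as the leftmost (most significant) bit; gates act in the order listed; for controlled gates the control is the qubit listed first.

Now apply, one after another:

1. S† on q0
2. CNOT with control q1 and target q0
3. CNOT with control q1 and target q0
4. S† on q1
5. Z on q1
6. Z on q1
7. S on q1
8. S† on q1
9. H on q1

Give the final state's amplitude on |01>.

|01> carries amplitude sqrt(2)/2 in the final state. Key observation: gates 4-7 undo each other exactly, leaving only the rest of the circuit to track.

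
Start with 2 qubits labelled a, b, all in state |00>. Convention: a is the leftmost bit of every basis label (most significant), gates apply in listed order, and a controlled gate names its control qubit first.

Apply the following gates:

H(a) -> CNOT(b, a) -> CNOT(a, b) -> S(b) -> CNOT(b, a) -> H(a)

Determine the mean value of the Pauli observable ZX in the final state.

In the final state, ZX has expectation 0.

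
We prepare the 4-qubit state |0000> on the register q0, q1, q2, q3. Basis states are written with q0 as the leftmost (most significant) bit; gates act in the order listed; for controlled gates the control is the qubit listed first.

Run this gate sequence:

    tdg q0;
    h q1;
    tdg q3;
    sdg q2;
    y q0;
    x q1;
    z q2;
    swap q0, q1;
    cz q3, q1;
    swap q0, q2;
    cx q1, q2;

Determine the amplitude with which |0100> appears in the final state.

The final state's coefficient on |0100> equals sqrt(2)*I/2.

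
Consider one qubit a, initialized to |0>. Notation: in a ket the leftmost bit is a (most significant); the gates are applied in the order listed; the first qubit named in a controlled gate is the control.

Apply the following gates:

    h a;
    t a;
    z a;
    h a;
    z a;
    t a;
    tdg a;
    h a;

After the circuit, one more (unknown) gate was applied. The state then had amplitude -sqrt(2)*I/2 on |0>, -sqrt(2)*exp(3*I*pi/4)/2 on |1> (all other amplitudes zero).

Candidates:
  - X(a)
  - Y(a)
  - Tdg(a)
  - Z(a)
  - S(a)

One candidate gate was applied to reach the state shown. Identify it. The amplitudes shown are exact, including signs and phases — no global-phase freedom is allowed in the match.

The unique candidate consistent with the amplitudes is Y(a).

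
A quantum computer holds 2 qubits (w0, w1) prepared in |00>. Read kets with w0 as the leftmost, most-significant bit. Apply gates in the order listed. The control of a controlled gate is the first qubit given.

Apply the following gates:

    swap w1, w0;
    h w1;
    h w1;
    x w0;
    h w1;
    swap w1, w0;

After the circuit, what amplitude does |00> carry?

The amplitude on |00> is 0.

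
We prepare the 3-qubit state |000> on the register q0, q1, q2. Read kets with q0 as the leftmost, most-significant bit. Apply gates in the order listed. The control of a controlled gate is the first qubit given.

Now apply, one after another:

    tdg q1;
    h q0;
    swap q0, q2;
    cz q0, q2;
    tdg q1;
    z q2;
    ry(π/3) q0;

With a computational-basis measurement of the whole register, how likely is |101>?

Outcome |101> occurs with probability 1/8.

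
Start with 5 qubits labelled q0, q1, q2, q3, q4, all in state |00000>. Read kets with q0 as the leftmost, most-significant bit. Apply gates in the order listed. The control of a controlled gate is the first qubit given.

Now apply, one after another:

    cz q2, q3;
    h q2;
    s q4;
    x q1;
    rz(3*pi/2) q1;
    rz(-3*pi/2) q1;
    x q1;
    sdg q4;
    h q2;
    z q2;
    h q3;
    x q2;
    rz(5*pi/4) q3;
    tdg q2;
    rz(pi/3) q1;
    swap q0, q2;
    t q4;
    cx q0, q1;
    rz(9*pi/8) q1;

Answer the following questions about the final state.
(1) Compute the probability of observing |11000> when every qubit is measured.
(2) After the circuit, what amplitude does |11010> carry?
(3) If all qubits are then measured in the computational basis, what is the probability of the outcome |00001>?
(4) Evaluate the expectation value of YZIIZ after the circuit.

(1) Outcome |11000> occurs with probability 1/2. Key observation: the block from step 2 through step 9 cancels to the identity and can be dropped.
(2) The amplitude on |11010> is sqrt(2)*exp(37*I*pi/48)/2.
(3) Outcome |00001> occurs with probability 0.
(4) The observable YZIIZ averages to 0.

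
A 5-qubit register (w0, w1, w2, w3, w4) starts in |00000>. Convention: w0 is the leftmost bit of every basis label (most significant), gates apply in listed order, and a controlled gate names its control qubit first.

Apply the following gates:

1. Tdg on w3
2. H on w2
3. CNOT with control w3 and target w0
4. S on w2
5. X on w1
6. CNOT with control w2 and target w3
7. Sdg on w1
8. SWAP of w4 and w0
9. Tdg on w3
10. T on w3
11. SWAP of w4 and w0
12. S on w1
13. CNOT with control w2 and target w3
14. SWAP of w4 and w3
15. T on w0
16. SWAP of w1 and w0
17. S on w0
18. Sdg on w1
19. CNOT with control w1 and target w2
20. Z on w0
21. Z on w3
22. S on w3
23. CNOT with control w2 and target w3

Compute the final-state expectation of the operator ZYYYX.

The observable ZYYYX averages to 0. Key observation: gates 6-13 undo each other exactly, leaving only the rest of the circuit to track.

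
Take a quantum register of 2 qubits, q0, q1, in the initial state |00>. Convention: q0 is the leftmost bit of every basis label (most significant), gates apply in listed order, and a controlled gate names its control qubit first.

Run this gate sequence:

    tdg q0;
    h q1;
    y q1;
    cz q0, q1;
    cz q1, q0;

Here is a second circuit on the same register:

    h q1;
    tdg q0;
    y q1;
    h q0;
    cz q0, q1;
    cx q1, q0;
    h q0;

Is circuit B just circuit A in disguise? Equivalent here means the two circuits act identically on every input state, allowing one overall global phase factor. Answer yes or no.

No: there is an input state on which the two circuits produce genuinely different outputs (not merely differing by a phase).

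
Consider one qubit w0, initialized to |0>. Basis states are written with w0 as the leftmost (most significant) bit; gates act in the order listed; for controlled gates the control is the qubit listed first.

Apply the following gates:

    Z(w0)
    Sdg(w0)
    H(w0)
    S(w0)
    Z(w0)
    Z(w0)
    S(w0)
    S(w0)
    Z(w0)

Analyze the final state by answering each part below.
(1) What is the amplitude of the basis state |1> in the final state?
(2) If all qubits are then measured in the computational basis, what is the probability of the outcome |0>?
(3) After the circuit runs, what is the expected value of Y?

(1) |1> carries amplitude sqrt(2)*I/2 in the final state.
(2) Outcome |0> occurs with probability 1/2.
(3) The expectation value of Y is 1.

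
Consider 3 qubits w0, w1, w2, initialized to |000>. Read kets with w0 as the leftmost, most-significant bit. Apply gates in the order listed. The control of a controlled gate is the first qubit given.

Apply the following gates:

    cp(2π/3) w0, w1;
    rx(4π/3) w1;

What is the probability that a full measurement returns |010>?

Outcome |010> occurs with probability 3/4.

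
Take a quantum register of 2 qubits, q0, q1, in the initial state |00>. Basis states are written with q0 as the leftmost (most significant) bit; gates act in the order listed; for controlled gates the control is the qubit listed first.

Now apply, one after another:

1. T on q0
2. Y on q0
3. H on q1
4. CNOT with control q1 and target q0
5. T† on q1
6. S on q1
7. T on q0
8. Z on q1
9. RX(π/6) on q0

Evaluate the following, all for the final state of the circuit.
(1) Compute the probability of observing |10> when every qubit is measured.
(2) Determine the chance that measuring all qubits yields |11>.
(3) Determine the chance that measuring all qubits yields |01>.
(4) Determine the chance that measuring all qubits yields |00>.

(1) The probability of measuring |10> is sqrt(3)/8 + 1/4.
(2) Outcome |11> occurs with probability 1/4 - sqrt(3)/8.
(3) Outcome |01> occurs with probability sqrt(3)/8 + 1/4.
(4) A full measurement returns |00> with probability 1/4 - sqrt(3)/8.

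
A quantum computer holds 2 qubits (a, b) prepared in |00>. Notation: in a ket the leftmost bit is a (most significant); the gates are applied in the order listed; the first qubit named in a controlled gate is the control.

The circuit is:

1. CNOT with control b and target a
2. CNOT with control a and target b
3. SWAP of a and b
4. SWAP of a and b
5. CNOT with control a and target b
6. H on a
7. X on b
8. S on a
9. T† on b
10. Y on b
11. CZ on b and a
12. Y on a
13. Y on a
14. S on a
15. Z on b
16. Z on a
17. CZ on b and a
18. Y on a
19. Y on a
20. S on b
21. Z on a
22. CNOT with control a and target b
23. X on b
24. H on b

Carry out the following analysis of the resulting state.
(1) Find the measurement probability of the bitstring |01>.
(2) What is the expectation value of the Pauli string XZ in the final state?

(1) A full measurement returns |01> with probability 1/4. Key observation: steps 2-5 multiply out to the identity, so the circuit reduces to the remaining gates.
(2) The expectation value of XZ is -1.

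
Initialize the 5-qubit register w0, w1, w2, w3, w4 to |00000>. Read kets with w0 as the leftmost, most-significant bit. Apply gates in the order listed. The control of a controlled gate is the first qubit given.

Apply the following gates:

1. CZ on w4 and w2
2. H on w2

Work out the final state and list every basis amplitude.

The final amplitudes are sqrt(2)/2 on |00000>, sqrt(2)/2 on |00100>, and 0 on every other basis state.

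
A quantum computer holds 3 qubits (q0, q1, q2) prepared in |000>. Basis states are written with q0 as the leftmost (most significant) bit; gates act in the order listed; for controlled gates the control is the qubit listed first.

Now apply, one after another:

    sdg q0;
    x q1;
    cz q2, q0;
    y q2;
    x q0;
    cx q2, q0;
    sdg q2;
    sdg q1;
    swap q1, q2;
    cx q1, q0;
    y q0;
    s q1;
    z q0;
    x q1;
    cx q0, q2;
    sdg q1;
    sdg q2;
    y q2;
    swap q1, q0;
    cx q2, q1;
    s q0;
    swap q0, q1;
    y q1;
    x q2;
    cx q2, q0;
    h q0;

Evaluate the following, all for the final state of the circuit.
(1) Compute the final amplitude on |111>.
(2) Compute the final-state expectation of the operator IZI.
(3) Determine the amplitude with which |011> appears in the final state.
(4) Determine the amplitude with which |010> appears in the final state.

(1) |111> carries amplitude sqrt(2)/2 in the final state.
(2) In the final state, IZI has expectation -1.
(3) The amplitude on |011> is -sqrt(2)/2.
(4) The final state's coefficient on |010> equals 0.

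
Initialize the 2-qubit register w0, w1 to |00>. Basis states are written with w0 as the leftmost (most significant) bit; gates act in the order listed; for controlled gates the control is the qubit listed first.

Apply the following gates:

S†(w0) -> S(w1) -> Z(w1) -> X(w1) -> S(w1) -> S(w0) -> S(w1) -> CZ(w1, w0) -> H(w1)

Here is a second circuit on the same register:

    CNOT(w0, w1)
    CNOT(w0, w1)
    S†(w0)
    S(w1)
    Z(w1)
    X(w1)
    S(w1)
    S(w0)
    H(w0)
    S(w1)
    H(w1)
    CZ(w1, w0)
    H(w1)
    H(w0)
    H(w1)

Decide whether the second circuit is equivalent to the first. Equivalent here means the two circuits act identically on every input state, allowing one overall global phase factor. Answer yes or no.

No: there is an input state on which the two circuits produce genuinely different outputs (not merely differing by a phase).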